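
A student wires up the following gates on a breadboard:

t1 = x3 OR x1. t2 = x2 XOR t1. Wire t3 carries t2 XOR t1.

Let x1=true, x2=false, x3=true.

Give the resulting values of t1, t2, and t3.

t1 = true, t2 = true, t3 = false

t1 = x3 OR x1 = true OR true = true
t2 = x2 XOR t1 = false XOR true = true
t3 = t2 XOR t1 = true XOR true = false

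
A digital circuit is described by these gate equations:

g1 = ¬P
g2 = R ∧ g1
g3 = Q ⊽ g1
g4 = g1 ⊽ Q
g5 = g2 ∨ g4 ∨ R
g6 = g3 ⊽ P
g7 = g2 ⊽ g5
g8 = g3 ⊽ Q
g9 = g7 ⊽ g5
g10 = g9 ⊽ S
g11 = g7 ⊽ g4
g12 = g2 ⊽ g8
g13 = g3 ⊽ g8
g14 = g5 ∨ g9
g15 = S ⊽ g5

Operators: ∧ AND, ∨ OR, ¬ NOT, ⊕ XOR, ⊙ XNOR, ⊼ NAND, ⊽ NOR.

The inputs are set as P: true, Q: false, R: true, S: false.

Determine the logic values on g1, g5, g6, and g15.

g1 = NOT P = NOT true = false
g2 = R AND g1 = true AND false = false
g3 = Q NOR g1 = false NOR false = true
g4 = g1 NOR Q = false NOR false = true
g5 = g2 OR g4 OR R = false OR true OR true = true
g6 = g3 NOR P = true NOR true = false
g15 = S NOR g5 = false NOR true = false

g1 = false, g5 = true, g6 = false, g15 = false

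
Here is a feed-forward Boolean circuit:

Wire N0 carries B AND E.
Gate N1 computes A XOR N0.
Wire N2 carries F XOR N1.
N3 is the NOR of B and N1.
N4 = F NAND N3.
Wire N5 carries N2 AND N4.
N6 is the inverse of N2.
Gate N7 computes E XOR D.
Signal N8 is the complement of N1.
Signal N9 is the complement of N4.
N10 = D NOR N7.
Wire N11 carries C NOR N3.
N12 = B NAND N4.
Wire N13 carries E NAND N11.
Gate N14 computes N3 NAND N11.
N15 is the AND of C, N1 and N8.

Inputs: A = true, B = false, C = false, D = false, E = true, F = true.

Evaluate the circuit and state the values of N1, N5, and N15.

N1 = true, N5 = false, N15 = false

N0 = B AND E = false AND true = false
N1 = A XOR N0 = true XOR false = true
N2 = F XOR N1 = true XOR true = false
N3 = B NOR N1 = false NOR true = false
N4 = F NAND N3 = true NAND false = true
N5 = N2 AND N4 = false AND true = false
N8 = NOT N1 = NOT true = false
N15 = C AND N1 AND N8 = false AND true AND false = false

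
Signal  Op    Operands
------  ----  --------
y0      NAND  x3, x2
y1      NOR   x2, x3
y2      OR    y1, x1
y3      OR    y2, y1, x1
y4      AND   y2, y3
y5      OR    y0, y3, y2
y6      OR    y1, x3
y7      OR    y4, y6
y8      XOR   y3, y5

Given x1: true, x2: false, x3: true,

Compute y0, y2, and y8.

y0 = true  y2 = true  y8 = false

y0 = x3 NAND x2 = true NAND false = true
y1 = x2 NOR x3 = false NOR true = false
y2 = y1 OR x1 = false OR true = true
y3 = y2 OR y1 OR x1 = true OR false OR true = true
y5 = y0 OR y3 OR y2 = true OR true OR true = true
y8 = y3 XOR y5 = true XOR true = false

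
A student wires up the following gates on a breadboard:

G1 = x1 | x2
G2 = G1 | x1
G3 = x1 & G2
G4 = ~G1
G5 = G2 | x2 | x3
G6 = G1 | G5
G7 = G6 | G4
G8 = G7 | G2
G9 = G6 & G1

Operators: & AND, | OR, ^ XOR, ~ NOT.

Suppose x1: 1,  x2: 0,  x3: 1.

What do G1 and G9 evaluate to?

G1 = x1 OR x2 = 1 OR 0 = 1
G2 = G1 OR x1 = 1 OR 1 = 1
G5 = G2 OR x2 OR x3 = 1 OR 0 OR 1 = 1
G6 = G1 OR G5 = 1 OR 1 = 1
G9 = G6 AND G1 = 1 AND 1 = 1

G1 = 1, G9 = 1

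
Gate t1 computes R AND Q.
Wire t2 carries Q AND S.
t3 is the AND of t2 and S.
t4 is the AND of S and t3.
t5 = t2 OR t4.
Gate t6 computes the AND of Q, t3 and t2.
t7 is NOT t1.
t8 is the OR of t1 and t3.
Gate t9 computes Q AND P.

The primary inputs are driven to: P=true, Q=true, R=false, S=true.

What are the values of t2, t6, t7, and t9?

t1 = R AND Q = false AND true = false
t2 = Q AND S = true AND true = true
t3 = t2 AND S = true AND true = true
t6 = Q AND t3 AND t2 = true AND true AND true = true
t7 = NOT t1 = NOT false = true
t9 = Q AND P = true AND true = true

t2 = true  t6 = true  t7 = true  t9 = true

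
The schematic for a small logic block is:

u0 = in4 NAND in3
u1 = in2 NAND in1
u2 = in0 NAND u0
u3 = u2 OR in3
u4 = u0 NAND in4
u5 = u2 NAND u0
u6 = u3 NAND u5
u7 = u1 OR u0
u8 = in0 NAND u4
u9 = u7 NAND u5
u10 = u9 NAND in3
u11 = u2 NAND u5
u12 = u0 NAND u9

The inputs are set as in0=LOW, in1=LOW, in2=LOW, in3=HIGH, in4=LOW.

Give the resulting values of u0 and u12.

u0 = in4 NAND in3 = LOW NAND HIGH = HIGH
u1 = in2 NAND in1 = LOW NAND LOW = HIGH
u2 = in0 NAND u0 = LOW NAND HIGH = HIGH
u5 = u2 NAND u0 = HIGH NAND HIGH = LOW
u7 = u1 OR u0 = HIGH OR HIGH = HIGH
u9 = u7 NAND u5 = HIGH NAND LOW = HIGH
u12 = u0 NAND u9 = HIGH NAND HIGH = LOW

u0 = HIGH  u12 = LOW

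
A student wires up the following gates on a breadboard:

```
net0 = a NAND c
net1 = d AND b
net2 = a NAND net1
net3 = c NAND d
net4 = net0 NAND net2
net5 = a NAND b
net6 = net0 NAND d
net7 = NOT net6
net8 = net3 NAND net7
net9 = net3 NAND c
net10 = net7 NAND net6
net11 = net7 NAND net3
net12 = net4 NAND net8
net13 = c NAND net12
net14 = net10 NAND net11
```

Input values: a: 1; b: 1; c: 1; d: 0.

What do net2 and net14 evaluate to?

net0 = a NAND c = 1 NAND 1 = 0
net1 = d AND b = 0 AND 1 = 0
net2 = a NAND net1 = 1 NAND 0 = 1
net3 = c NAND d = 1 NAND 0 = 1
net6 = net0 NAND d = 0 NAND 0 = 1
net7 = NOT net6 = NOT 1 = 0
net10 = net7 NAND net6 = 0 NAND 1 = 1
net11 = net7 NAND net3 = 0 NAND 1 = 1
net14 = net10 NAND net11 = 1 NAND 1 = 0

net2 = 1  net14 = 0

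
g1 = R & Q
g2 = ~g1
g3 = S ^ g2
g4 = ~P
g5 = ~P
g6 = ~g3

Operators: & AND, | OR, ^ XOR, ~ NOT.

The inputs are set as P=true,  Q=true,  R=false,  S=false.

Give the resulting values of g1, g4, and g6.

g1 = R AND Q = false AND true = false
g2 = NOT g1 = NOT false = true
g3 = S XOR g2 = false XOR true = true
g4 = NOT P = NOT true = false
g6 = NOT g3 = NOT true = false

g1 = false, g4 = false, g6 = false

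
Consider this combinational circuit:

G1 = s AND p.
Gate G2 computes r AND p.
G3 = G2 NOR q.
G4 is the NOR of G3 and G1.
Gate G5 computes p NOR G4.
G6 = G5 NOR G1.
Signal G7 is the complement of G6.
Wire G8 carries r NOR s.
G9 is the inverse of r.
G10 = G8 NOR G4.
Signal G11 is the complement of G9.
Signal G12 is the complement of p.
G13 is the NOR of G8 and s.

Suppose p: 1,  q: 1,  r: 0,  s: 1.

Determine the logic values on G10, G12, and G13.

G10 = 1  G12 = 0  G13 = 0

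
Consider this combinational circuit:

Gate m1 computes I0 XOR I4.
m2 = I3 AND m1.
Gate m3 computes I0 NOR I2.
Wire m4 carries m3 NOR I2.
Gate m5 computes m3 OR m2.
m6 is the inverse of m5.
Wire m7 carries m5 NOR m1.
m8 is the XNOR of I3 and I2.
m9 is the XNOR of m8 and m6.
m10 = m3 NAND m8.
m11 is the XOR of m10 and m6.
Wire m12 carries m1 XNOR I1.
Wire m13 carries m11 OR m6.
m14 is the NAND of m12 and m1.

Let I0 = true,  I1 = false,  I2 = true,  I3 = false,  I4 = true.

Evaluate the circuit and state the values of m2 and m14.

m1 = I0 XOR I4 = true XOR true = false
m2 = I3 AND m1 = false AND false = false
m12 = m1 XNOR I1 = false XNOR false = true
m14 = m12 NAND m1 = true NAND false = true

m2 = false  m14 = true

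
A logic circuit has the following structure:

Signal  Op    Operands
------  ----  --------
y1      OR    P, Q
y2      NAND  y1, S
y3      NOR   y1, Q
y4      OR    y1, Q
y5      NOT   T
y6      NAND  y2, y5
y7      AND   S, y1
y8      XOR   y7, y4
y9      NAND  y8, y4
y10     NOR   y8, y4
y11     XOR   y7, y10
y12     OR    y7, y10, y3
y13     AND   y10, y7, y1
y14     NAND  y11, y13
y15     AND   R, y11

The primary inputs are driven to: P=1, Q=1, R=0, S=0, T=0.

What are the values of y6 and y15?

y6 = 0  y15 = 0

y1 = P OR Q = 1 OR 1 = 1
y2 = y1 NAND S = 1 NAND 0 = 1
y4 = y1 OR Q = 1 OR 1 = 1
y5 = NOT T = NOT 0 = 1
y6 = y2 NAND y5 = 1 NAND 1 = 0
y7 = S AND y1 = 0 AND 1 = 0
y8 = y7 XOR y4 = 0 XOR 1 = 1
y10 = y8 NOR y4 = 1 NOR 1 = 0
y11 = y7 XOR y10 = 0 XOR 0 = 0
y15 = R AND y11 = 0 AND 0 = 0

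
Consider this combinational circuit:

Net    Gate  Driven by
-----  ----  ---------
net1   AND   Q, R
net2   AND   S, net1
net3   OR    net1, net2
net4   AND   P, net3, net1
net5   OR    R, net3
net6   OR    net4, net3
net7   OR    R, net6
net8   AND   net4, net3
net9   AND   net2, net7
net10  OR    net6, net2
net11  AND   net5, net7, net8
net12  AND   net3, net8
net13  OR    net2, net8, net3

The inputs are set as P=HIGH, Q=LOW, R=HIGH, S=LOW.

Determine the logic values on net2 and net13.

net2 = LOW, net13 = LOW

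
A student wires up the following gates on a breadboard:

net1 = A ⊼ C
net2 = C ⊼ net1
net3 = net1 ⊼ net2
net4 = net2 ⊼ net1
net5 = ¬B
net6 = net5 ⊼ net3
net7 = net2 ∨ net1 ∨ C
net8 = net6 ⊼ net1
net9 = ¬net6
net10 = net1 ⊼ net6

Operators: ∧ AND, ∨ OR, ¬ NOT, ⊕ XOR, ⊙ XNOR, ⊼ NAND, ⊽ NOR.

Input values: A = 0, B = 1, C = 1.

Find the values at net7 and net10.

net1 = A NAND C = 0 NAND 1 = 1
net2 = C NAND net1 = 1 NAND 1 = 0
net3 = net1 NAND net2 = 1 NAND 0 = 1
net5 = NOT B = NOT 1 = 0
net6 = net5 NAND net3 = 0 NAND 1 = 1
net7 = net2 OR net1 OR C = 0 OR 1 OR 1 = 1
net10 = net1 NAND net6 = 1 NAND 1 = 0

net7 = 1, net10 = 0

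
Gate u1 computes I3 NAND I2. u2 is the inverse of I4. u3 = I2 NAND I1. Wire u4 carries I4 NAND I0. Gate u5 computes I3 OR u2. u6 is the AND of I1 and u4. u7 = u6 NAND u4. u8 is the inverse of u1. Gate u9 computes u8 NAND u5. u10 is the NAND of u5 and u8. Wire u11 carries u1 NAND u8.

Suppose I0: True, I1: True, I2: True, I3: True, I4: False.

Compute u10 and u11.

u10 = False, u11 = True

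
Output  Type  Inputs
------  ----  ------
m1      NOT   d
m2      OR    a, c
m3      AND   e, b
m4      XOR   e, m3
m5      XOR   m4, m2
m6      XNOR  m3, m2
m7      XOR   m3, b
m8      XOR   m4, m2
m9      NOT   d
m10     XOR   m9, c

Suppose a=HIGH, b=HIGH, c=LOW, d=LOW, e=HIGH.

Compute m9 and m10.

m9 = HIGH; m10 = HIGH

m9 = NOT d = NOT LOW = HIGH
m10 = m9 XOR c = HIGH XOR LOW = HIGH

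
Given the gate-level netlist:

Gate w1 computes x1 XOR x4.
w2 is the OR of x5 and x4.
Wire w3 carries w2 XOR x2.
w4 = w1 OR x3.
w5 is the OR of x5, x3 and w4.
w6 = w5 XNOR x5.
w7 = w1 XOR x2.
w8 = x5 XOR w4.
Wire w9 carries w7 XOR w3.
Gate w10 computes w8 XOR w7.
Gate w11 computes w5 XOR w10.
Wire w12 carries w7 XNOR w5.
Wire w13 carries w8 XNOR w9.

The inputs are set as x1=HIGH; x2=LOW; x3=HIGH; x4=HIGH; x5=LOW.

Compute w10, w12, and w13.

w1 = x1 XOR x4 = HIGH XOR HIGH = LOW
w2 = x5 OR x4 = LOW OR HIGH = HIGH
w3 = w2 XOR x2 = HIGH XOR LOW = HIGH
w4 = w1 OR x3 = LOW OR HIGH = HIGH
w5 = x5 OR x3 OR w4 = LOW OR HIGH OR HIGH = HIGH
w7 = w1 XOR x2 = LOW XOR LOW = LOW
w8 = x5 XOR w4 = LOW XOR HIGH = HIGH
w9 = w7 XOR w3 = LOW XOR HIGH = HIGH
w10 = w8 XOR w7 = HIGH XOR LOW = HIGH
w12 = w7 XNOR w5 = LOW XNOR HIGH = LOW
w13 = w8 XNOR w9 = HIGH XNOR HIGH = HIGH

w10 = HIGH, w12 = LOW, w13 = HIGH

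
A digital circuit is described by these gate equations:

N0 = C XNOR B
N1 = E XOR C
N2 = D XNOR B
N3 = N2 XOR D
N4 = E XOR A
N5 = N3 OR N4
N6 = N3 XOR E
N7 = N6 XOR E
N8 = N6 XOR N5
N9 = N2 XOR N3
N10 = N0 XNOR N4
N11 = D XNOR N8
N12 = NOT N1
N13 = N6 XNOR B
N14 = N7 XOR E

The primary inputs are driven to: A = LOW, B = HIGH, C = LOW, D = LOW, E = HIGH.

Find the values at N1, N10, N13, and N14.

N0 = C XNOR B = LOW XNOR HIGH = LOW
N1 = E XOR C = HIGH XOR LOW = HIGH
N2 = D XNOR B = LOW XNOR HIGH = LOW
N3 = N2 XOR D = LOW XOR LOW = LOW
N4 = E XOR A = HIGH XOR LOW = HIGH
N6 = N3 XOR E = LOW XOR HIGH = HIGH
N7 = N6 XOR E = HIGH XOR HIGH = LOW
N10 = N0 XNOR N4 = LOW XNOR HIGH = LOW
N13 = N6 XNOR B = HIGH XNOR HIGH = HIGH
N14 = N7 XOR E = LOW XOR HIGH = HIGH

N1 = HIGH, N10 = LOW, N13 = HIGH, N14 = HIGH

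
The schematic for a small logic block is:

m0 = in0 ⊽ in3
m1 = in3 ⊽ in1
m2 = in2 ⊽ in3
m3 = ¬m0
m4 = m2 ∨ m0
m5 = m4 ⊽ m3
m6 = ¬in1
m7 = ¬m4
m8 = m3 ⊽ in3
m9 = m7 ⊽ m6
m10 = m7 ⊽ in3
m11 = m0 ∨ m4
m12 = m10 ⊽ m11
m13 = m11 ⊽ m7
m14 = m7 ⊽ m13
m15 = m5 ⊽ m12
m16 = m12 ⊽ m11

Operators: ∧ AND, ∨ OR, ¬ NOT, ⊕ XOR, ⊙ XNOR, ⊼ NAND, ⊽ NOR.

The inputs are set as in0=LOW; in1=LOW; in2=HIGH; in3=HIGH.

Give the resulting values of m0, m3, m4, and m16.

m0 = in0 NOR in3 = LOW NOR HIGH = LOW
m2 = in2 NOR in3 = HIGH NOR HIGH = LOW
m3 = NOT m0 = NOT LOW = HIGH
m4 = m2 OR m0 = LOW OR LOW = LOW
m7 = NOT m4 = NOT LOW = HIGH
m10 = m7 NOR in3 = HIGH NOR HIGH = LOW
m11 = m0 OR m4 = LOW OR LOW = LOW
m12 = m10 NOR m11 = LOW NOR LOW = HIGH
m16 = m12 NOR m11 = HIGH NOR LOW = LOW

m0 = LOW  m3 = HIGH  m4 = LOW  m16 = LOW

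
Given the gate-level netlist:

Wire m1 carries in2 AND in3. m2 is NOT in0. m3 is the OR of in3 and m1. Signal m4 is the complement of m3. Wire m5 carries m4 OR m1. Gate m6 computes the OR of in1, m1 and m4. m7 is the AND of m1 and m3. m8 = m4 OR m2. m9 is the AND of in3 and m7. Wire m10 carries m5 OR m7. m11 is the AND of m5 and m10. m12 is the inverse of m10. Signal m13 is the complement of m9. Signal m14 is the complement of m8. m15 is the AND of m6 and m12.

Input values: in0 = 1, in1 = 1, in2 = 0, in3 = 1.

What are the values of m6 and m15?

m1 = in2 AND in3 = 0 AND 1 = 0
m3 = in3 OR m1 = 1 OR 0 = 1
m4 = NOT m3 = NOT 1 = 0
m5 = m4 OR m1 = 0 OR 0 = 0
m6 = in1 OR m1 OR m4 = 1 OR 0 OR 0 = 1
m7 = m1 AND m3 = 0 AND 1 = 0
m10 = m5 OR m7 = 0 OR 0 = 0
m12 = NOT m10 = NOT 0 = 1
m15 = m6 AND m12 = 1 AND 1 = 1

m6 = 1, m15 = 1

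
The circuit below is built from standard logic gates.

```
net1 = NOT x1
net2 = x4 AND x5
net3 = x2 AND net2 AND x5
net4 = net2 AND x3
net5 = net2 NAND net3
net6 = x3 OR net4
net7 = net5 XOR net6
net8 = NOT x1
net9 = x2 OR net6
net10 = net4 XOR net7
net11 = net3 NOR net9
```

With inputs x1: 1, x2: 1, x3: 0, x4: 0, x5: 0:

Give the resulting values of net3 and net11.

net3 = 0, net11 = 0

net2 = x4 AND x5 = 0 AND 0 = 0
net3 = x2 AND net2 AND x5 = 1 AND 0 AND 0 = 0
net4 = net2 AND x3 = 0 AND 0 = 0
net6 = x3 OR net4 = 0 OR 0 = 0
net9 = x2 OR net6 = 1 OR 0 = 1
net11 = net3 NOR net9 = 0 NOR 1 = 0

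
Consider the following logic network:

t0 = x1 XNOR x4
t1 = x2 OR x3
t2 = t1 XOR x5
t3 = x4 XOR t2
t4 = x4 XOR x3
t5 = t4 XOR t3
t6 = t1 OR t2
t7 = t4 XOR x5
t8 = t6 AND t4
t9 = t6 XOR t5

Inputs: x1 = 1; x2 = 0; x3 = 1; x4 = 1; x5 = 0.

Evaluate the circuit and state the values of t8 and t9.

t8 = 0; t9 = 1

t1 = x2 OR x3 = 0 OR 1 = 1
t2 = t1 XOR x5 = 1 XOR 0 = 1
t3 = x4 XOR t2 = 1 XOR 1 = 0
t4 = x4 XOR x3 = 1 XOR 1 = 0
t5 = t4 XOR t3 = 0 XOR 0 = 0
t6 = t1 OR t2 = 1 OR 1 = 1
t8 = t6 AND t4 = 1 AND 0 = 0
t9 = t6 XOR t5 = 1 XOR 0 = 1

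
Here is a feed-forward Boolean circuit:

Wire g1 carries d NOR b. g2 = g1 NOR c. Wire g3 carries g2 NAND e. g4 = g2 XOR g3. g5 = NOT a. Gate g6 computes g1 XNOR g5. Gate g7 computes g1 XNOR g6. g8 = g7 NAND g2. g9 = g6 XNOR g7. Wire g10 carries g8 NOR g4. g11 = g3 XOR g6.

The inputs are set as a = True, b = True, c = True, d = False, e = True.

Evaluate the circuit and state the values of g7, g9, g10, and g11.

g1 = d NOR b = False NOR True = False
g2 = g1 NOR c = False NOR True = False
g3 = g2 NAND e = False NAND True = True
g4 = g2 XOR g3 = False XOR True = True
g5 = NOT a = NOT True = False
g6 = g1 XNOR g5 = False XNOR False = True
g7 = g1 XNOR g6 = False XNOR True = False
g8 = g7 NAND g2 = False NAND False = True
g9 = g6 XNOR g7 = True XNOR False = False
g10 = g8 NOR g4 = True NOR True = False
g11 = g3 XOR g6 = True XOR True = False

g7 = False; g9 = False; g10 = False; g11 = False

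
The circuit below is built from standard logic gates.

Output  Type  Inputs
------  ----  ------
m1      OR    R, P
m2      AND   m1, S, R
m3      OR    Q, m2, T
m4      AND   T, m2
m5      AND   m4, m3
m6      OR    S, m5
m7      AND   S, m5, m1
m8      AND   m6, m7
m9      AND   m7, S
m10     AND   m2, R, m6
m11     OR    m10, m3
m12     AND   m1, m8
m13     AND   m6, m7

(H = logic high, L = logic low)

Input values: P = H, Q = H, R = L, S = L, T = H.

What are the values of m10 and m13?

m10 = L, m13 = L

m1 = R OR P = L OR H = H
m2 = m1 AND S AND R = H AND L AND L = L
m3 = Q OR m2 OR T = H OR L OR H = H
m4 = T AND m2 = H AND L = L
m5 = m4 AND m3 = L AND H = L
m6 = S OR m5 = L OR L = L
m7 = S AND m5 AND m1 = L AND L AND H = L
m10 = m2 AND R AND m6 = L AND L AND L = L
m13 = m6 AND m7 = L AND L = L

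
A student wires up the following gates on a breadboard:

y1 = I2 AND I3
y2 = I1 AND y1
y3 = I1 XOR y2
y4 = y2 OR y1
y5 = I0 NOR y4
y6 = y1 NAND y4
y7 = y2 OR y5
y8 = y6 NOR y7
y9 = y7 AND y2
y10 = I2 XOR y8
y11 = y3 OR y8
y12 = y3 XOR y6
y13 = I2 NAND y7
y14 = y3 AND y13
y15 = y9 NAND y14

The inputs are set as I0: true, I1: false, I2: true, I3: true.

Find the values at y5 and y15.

y1 = I2 AND I3 = true AND true = true
y2 = I1 AND y1 = false AND true = false
y3 = I1 XOR y2 = false XOR false = false
y4 = y2 OR y1 = false OR true = true
y5 = I0 NOR y4 = true NOR true = false
y7 = y2 OR y5 = false OR false = false
y9 = y7 AND y2 = false AND false = false
y13 = I2 NAND y7 = true NAND false = true
y14 = y3 AND y13 = false AND true = false
y15 = y9 NAND y14 = false NAND false = true

y5 = false  y15 = true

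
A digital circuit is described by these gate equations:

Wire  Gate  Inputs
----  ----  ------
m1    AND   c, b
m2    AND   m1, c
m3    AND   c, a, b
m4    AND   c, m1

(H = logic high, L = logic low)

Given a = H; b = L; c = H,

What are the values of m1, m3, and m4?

m1 = c AND b = H AND L = L
m3 = c AND a AND b = H AND H AND L = L
m4 = c AND m1 = H AND L = L

m1 = L; m3 = L; m4 = L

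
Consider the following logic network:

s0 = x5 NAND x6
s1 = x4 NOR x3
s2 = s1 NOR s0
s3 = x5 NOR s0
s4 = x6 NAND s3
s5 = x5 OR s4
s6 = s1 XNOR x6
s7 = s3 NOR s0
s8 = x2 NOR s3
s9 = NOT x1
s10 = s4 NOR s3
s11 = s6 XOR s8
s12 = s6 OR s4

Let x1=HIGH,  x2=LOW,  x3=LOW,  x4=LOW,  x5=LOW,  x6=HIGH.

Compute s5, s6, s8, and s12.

s5 = HIGH; s6 = HIGH; s8 = HIGH; s12 = HIGH

s0 = x5 NAND x6 = LOW NAND HIGH = HIGH
s1 = x4 NOR x3 = LOW NOR LOW = HIGH
s3 = x5 NOR s0 = LOW NOR HIGH = LOW
s4 = x6 NAND s3 = HIGH NAND LOW = HIGH
s5 = x5 OR s4 = LOW OR HIGH = HIGH
s6 = s1 XNOR x6 = HIGH XNOR HIGH = HIGH
s8 = x2 NOR s3 = LOW NOR LOW = HIGH
s12 = s6 OR s4 = HIGH OR HIGH = HIGH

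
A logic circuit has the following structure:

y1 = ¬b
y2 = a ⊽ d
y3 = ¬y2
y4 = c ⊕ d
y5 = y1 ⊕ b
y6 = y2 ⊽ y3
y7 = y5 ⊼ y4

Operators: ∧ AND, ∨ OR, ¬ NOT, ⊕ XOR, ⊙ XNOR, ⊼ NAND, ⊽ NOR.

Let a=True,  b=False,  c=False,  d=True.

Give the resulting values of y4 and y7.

y1 = NOT b = NOT False = True
y4 = c XOR d = False XOR True = True
y5 = y1 XOR b = True XOR False = True
y7 = y5 NAND y4 = True NAND True = False

y4 = True; y7 = False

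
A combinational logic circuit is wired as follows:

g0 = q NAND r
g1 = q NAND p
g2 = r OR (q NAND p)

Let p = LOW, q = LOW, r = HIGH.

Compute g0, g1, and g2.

g0 = LOW NAND HIGH = HIGH
g1 = LOW NAND LOW = HIGH
g2 = HIGH OR (LOW NAND LOW) = HIGH

g0 = HIGH, g1 = HIGH, g2 = HIGH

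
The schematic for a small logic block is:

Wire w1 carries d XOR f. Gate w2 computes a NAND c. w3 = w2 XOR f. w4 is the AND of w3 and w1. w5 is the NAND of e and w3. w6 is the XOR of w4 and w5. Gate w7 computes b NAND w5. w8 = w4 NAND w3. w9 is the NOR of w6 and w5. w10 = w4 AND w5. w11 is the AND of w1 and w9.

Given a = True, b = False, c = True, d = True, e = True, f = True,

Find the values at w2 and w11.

w2 = False  w11 = False

w1 = d XOR f = True XOR True = False
w2 = a NAND c = True NAND True = False
w3 = w2 XOR f = False XOR True = True
w4 = w3 AND w1 = True AND False = False
w5 = e NAND w3 = True NAND True = False
w6 = w4 XOR w5 = False XOR False = False
w9 = w6 NOR w5 = False NOR False = True
w11 = w1 AND w9 = False AND True = False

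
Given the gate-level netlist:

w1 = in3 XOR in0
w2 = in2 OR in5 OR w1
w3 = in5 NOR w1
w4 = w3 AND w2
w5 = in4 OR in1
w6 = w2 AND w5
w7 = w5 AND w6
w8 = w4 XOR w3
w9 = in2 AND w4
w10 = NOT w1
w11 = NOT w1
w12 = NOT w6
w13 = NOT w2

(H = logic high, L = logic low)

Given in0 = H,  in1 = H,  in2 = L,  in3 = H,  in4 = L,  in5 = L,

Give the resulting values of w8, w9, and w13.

w8 = H, w9 = L, w13 = H

w1 = in3 XOR in0 = H XOR H = L
w2 = in2 OR in5 OR w1 = L OR L OR L = L
w3 = in5 NOR w1 = L NOR L = H
w4 = w3 AND w2 = H AND L = L
w8 = w4 XOR w3 = L XOR H = H
w9 = in2 AND w4 = L AND L = L
w13 = NOT w2 = NOT L = H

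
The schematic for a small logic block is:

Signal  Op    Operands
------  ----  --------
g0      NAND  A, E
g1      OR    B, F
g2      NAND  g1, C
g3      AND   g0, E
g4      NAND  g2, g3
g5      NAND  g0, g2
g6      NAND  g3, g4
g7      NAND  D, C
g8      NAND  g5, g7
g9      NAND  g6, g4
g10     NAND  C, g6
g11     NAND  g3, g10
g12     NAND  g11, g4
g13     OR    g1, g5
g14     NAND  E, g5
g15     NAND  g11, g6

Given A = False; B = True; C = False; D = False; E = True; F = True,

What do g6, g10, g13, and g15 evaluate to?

g6 = True; g10 = True; g13 = True; g15 = True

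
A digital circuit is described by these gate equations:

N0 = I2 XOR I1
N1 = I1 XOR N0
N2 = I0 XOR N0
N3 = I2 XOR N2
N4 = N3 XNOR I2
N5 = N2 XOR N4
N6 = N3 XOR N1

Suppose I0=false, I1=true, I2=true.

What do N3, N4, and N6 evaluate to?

N0 = I2 XOR I1 = true XOR true = false
N1 = I1 XOR N0 = true XOR false = true
N2 = I0 XOR N0 = false XOR false = false
N3 = I2 XOR N2 = true XOR false = true
N4 = N3 XNOR I2 = true XNOR true = true
N6 = N3 XOR N1 = true XOR true = false

N3 = true, N4 = true, N6 = false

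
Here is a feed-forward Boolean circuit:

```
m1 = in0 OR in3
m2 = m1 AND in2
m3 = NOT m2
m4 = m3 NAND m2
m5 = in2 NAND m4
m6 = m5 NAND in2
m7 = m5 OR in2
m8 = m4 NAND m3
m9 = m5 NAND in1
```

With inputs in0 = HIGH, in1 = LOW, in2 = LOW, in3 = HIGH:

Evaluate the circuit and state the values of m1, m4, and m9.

m1 = HIGH  m4 = HIGH  m9 = HIGH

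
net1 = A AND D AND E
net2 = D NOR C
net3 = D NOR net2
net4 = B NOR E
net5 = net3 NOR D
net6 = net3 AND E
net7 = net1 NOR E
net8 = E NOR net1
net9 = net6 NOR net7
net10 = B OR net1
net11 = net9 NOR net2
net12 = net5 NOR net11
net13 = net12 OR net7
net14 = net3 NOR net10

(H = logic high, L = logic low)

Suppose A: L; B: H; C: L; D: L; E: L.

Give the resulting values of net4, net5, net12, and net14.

net1 = A AND D AND E = L AND L AND L = L
net2 = D NOR C = L NOR L = H
net3 = D NOR net2 = L NOR H = L
net4 = B NOR E = H NOR L = L
net5 = net3 NOR D = L NOR L = H
net6 = net3 AND E = L AND L = L
net7 = net1 NOR E = L NOR L = H
net9 = net6 NOR net7 = L NOR H = L
net10 = B OR net1 = H OR L = H
net11 = net9 NOR net2 = L NOR H = L
net12 = net5 NOR net11 = H NOR L = L
net14 = net3 NOR net10 = L NOR H = L

net4 = L  net5 = H  net12 = L  net14 = L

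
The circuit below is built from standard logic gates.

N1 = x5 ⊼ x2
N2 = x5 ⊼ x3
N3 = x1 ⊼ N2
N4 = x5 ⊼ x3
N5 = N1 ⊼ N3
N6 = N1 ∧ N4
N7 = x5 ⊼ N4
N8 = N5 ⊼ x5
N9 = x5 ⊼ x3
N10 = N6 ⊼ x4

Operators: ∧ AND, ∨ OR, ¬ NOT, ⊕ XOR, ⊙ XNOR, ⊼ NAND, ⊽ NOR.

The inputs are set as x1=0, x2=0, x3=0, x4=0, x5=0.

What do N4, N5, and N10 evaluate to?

N4 = 1, N5 = 0, N10 = 1

N1 = x5 NAND x2 = 0 NAND 0 = 1
N2 = x5 NAND x3 = 0 NAND 0 = 1
N3 = x1 NAND N2 = 0 NAND 1 = 1
N4 = x5 NAND x3 = 0 NAND 0 = 1
N5 = N1 NAND N3 = 1 NAND 1 = 0
N6 = N1 AND N4 = 1 AND 1 = 1
N10 = N6 NAND x4 = 1 NAND 0 = 1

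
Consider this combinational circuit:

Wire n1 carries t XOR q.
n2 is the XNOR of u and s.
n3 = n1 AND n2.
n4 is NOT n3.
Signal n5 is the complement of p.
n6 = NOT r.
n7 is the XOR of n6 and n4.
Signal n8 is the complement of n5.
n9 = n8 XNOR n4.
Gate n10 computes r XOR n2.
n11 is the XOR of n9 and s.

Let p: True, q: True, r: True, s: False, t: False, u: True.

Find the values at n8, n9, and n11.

n1 = t XOR q = False XOR True = True
n2 = u XNOR s = True XNOR False = False
n3 = n1 AND n2 = True AND False = False
n4 = NOT n3 = NOT False = True
n5 = NOT p = NOT True = False
n8 = NOT n5 = NOT False = True
n9 = n8 XNOR n4 = True XNOR True = True
n11 = n9 XOR s = True XOR False = True

n8 = True, n9 = True, n11 = True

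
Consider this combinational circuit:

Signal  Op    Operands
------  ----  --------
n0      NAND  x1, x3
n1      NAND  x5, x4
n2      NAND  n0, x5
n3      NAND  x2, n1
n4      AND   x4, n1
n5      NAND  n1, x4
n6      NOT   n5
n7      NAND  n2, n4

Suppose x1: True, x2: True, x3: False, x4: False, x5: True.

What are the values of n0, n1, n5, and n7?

n0 = x1 NAND x3 = True NAND False = True
n1 = x5 NAND x4 = True NAND False = True
n2 = n0 NAND x5 = True NAND True = False
n4 = x4 AND n1 = False AND True = False
n5 = n1 NAND x4 = True NAND False = True
n7 = n2 NAND n4 = False NAND False = True

n0 = True; n1 = True; n5 = True; n7 = True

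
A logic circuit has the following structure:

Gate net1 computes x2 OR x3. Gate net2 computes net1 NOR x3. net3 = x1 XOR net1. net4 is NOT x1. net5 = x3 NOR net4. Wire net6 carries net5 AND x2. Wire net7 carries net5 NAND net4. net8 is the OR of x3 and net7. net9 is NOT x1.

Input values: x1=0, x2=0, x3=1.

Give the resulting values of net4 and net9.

net4 = NOT x1 = NOT 0 = 1
net9 = NOT x1 = NOT 0 = 1

net4 = 1, net9 = 1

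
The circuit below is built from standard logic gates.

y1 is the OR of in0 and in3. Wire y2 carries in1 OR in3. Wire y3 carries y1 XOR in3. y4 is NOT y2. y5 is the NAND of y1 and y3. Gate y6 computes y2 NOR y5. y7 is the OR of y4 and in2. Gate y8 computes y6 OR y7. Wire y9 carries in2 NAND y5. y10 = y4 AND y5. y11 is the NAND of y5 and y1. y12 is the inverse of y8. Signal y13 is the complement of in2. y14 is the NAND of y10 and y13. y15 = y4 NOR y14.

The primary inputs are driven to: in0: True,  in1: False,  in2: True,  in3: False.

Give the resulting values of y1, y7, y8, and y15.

y1 = True; y7 = True; y8 = True; y15 = False

y1 = in0 OR in3 = True OR False = True
y2 = in1 OR in3 = False OR False = False
y3 = y1 XOR in3 = True XOR False = True
y4 = NOT y2 = NOT False = True
y5 = y1 NAND y3 = True NAND True = False
y6 = y2 NOR y5 = False NOR False = True
y7 = y4 OR in2 = True OR True = True
y8 = y6 OR y7 = True OR True = True
y10 = y4 AND y5 = True AND False = False
y13 = NOT in2 = NOT True = False
y14 = y10 NAND y13 = False NAND False = True
y15 = y4 NOR y14 = True NOR True = False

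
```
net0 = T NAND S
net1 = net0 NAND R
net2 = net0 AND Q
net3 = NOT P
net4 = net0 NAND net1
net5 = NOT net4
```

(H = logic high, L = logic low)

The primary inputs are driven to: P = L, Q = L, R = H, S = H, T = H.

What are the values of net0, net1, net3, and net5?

net0 = T NAND S = H NAND H = L
net1 = net0 NAND R = L NAND H = H
net3 = NOT P = NOT L = H
net4 = net0 NAND net1 = L NAND H = H
net5 = NOT net4 = NOT H = L

net0 = L; net1 = H; net3 = H; net5 = L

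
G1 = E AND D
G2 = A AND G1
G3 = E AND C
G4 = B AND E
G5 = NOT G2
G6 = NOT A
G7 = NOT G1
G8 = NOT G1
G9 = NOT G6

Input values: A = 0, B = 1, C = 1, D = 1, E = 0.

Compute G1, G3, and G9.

G1 = E AND D = 0 AND 1 = 0
G3 = E AND C = 0 AND 1 = 0
G6 = NOT A = NOT 0 = 1
G9 = NOT G6 = NOT 1 = 0

G1 = 0; G3 = 0; G9 = 0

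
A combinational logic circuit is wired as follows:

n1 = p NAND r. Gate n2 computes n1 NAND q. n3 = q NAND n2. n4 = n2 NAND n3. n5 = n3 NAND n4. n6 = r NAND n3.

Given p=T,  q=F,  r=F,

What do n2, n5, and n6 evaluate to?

n2 = T  n5 = T  n6 = T

n1 = p NAND r = T NAND F = T
n2 = n1 NAND q = T NAND F = T
n3 = q NAND n2 = F NAND T = T
n4 = n2 NAND n3 = T NAND T = F
n5 = n3 NAND n4 = T NAND F = T
n6 = r NAND n3 = F NAND T = T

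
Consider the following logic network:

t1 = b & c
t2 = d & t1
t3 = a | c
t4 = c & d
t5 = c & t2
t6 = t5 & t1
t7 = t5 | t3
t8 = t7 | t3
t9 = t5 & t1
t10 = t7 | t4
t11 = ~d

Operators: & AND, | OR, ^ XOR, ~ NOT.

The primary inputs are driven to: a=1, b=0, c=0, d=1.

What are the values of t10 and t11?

t10 = 1  t11 = 0

t1 = b AND c = 0 AND 0 = 0
t2 = d AND t1 = 1 AND 0 = 0
t3 = a OR c = 1 OR 0 = 1
t4 = c AND d = 0 AND 1 = 0
t5 = c AND t2 = 0 AND 0 = 0
t7 = t5 OR t3 = 0 OR 1 = 1
t10 = t7 OR t4 = 1 OR 0 = 1
t11 = NOT d = NOT 1 = 0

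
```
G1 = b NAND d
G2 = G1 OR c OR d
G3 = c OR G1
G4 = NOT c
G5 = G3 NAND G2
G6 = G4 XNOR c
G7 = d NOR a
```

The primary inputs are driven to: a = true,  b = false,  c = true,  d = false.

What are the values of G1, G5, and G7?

G1 = b NAND d = false NAND false = true
G2 = G1 OR c OR d = true OR true OR false = true
G3 = c OR G1 = true OR true = true
G5 = G3 NAND G2 = true NAND true = false
G7 = d NOR a = false NOR true = false

G1 = true; G5 = false; G7 = false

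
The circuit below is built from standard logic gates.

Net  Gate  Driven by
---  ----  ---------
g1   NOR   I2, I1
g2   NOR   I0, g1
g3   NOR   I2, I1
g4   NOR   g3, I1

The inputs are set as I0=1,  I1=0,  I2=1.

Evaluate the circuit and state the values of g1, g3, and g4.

g1 = 0; g3 = 0; g4 = 1

g1 = I2 NOR I1 = 1 NOR 0 = 0
g3 = I2 NOR I1 = 1 NOR 0 = 0
g4 = g3 NOR I1 = 0 NOR 0 = 1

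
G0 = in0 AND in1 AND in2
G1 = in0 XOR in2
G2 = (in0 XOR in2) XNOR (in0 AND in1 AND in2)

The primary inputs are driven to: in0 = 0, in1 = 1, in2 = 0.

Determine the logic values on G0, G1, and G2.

G0 = 0, G1 = 0, G2 = 1

G0 = 0 AND 1 AND 0 = 0
G1 = 0 XOR 0 = 0
G2 = (0 XOR 0) XNOR (0 AND 1 AND 0) = 1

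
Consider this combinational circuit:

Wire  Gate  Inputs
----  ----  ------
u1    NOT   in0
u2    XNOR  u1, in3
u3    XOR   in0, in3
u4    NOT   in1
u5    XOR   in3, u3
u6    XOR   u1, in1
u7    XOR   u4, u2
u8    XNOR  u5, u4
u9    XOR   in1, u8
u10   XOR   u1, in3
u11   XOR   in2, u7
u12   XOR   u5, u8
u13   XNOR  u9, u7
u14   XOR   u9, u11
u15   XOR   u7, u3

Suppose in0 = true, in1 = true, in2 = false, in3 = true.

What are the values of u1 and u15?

u1 = false, u15 = false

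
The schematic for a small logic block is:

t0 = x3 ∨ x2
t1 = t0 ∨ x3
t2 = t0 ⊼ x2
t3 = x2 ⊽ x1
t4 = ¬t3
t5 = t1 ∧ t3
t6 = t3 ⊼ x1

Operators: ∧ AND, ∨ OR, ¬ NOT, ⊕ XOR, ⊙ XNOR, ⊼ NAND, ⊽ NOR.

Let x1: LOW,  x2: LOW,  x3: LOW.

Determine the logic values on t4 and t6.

t4 = LOW, t6 = HIGH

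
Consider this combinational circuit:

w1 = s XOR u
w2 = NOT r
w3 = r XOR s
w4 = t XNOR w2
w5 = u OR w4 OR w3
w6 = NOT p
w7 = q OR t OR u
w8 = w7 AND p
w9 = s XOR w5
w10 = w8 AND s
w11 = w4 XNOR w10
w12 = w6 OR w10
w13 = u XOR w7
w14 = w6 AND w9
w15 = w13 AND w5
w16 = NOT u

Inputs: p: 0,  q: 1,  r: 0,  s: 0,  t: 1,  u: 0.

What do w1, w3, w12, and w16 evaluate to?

w1 = 0, w3 = 0, w12 = 1, w16 = 1

w1 = s XOR u = 0 XOR 0 = 0
w3 = r XOR s = 0 XOR 0 = 0
w6 = NOT p = NOT 0 = 1
w7 = q OR t OR u = 1 OR 1 OR 0 = 1
w8 = w7 AND p = 1 AND 0 = 0
w10 = w8 AND s = 0 AND 0 = 0
w12 = w6 OR w10 = 1 OR 0 = 1
w16 = NOT u = NOT 0 = 1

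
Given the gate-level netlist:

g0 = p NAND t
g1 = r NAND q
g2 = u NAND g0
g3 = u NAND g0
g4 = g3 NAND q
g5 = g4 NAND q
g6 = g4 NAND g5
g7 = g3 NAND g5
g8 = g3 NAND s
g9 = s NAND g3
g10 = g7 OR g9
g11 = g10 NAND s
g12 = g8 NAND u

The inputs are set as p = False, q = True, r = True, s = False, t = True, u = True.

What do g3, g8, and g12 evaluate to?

g3 = False; g8 = True; g12 = False

g0 = p NAND t = False NAND True = True
g3 = u NAND g0 = True NAND True = False
g8 = g3 NAND s = False NAND False = True
g12 = g8 NAND u = True NAND True = False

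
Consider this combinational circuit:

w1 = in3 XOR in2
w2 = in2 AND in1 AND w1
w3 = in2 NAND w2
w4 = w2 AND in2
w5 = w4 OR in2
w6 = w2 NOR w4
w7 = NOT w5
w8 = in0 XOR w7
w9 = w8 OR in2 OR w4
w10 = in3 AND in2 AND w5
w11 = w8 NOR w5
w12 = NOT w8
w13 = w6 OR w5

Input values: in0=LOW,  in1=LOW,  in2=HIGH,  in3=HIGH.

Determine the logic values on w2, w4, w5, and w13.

w2 = LOW, w4 = LOW, w5 = HIGH, w13 = HIGH

w1 = in3 XOR in2 = HIGH XOR HIGH = LOW
w2 = in2 AND in1 AND w1 = HIGH AND LOW AND LOW = LOW
w4 = w2 AND in2 = LOW AND HIGH = LOW
w5 = w4 OR in2 = LOW OR HIGH = HIGH
w6 = w2 NOR w4 = LOW NOR LOW = HIGH
w13 = w6 OR w5 = HIGH OR HIGH = HIGH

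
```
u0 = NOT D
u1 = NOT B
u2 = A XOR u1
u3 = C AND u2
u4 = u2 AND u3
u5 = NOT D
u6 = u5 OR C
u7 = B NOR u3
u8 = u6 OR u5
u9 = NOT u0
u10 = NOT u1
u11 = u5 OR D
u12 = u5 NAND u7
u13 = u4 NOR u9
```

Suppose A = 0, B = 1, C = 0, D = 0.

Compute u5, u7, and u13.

u0 = NOT D = NOT 0 = 1
u1 = NOT B = NOT 1 = 0
u2 = A XOR u1 = 0 XOR 0 = 0
u3 = C AND u2 = 0 AND 0 = 0
u4 = u2 AND u3 = 0 AND 0 = 0
u5 = NOT D = NOT 0 = 1
u7 = B NOR u3 = 1 NOR 0 = 0
u9 = NOT u0 = NOT 1 = 0
u13 = u4 NOR u9 = 0 NOR 0 = 1

u5 = 1, u7 = 0, u13 = 1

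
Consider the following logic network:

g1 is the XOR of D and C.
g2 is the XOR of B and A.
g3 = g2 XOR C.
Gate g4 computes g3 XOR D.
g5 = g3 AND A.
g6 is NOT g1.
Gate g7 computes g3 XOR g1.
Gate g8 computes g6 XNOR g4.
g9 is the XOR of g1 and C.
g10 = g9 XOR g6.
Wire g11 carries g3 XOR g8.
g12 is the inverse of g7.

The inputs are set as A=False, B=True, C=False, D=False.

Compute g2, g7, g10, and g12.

g1 = D XOR C = False XOR False = False
g2 = B XOR A = True XOR False = True
g3 = g2 XOR C = True XOR False = True
g6 = NOT g1 = NOT False = True
g7 = g3 XOR g1 = True XOR False = True
g9 = g1 XOR C = False XOR False = False
g10 = g9 XOR g6 = False XOR True = True
g12 = NOT g7 = NOT True = False

g2 = True, g7 = True, g10 = True, g12 = False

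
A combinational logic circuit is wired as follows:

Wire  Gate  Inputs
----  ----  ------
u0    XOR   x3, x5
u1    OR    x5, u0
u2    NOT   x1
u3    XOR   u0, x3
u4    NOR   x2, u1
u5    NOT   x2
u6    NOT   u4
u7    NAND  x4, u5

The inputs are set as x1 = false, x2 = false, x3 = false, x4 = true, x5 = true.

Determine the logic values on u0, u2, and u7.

u0 = x3 XOR x5 = false XOR true = true
u2 = NOT x1 = NOT false = true
u5 = NOT x2 = NOT false = true
u7 = x4 NAND u5 = true NAND true = false

u0 = true  u2 = true  u7 = false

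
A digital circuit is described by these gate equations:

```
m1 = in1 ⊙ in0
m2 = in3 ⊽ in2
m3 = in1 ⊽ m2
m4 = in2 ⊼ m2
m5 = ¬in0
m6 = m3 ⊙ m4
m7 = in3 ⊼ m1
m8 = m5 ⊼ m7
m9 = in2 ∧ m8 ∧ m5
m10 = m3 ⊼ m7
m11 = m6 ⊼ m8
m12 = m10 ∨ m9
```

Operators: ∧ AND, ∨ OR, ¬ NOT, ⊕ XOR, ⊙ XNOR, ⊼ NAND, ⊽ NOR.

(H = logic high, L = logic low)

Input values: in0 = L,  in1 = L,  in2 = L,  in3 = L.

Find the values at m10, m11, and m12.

m1 = in1 XNOR in0 = L XNOR L = H
m2 = in3 NOR in2 = L NOR L = H
m3 = in1 NOR m2 = L NOR H = L
m4 = in2 NAND m2 = L NAND H = H
m5 = NOT in0 = NOT L = H
m6 = m3 XNOR m4 = L XNOR H = L
m7 = in3 NAND m1 = L NAND H = H
m8 = m5 NAND m7 = H NAND H = L
m9 = in2 AND m8 AND m5 = L AND L AND H = L
m10 = m3 NAND m7 = L NAND H = H
m11 = m6 NAND m8 = L NAND L = H
m12 = m10 OR m9 = H OR L = H

m10 = H  m11 = H  m12 = H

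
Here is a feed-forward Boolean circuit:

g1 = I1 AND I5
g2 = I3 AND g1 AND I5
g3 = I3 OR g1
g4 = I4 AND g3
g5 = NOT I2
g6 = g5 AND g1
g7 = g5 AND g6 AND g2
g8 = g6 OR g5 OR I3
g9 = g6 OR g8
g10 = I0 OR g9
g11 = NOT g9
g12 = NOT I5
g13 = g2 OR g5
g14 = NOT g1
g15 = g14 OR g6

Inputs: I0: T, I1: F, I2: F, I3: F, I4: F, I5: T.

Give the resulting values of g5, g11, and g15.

g1 = I1 AND I5 = F AND T = F
g5 = NOT I2 = NOT F = T
g6 = g5 AND g1 = T AND F = F
g8 = g6 OR g5 OR I3 = F OR T OR F = T
g9 = g6 OR g8 = F OR T = T
g11 = NOT g9 = NOT T = F
g14 = NOT g1 = NOT F = T
g15 = g14 OR g6 = T OR F = T

g5 = T; g11 = F; g15 = T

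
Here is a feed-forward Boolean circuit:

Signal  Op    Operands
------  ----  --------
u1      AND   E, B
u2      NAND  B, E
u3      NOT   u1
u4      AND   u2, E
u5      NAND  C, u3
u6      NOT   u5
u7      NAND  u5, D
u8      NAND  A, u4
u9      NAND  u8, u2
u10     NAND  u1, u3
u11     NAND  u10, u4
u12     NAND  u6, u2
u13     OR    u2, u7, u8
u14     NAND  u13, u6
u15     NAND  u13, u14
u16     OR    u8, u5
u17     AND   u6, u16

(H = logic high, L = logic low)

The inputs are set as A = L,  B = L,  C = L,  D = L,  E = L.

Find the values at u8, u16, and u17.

u8 = H; u16 = H; u17 = L

u1 = E AND B = L AND L = L
u2 = B NAND E = L NAND L = H
u3 = NOT u1 = NOT L = H
u4 = u2 AND E = H AND L = L
u5 = C NAND u3 = L NAND H = H
u6 = NOT u5 = NOT H = L
u8 = A NAND u4 = L NAND L = H
u16 = u8 OR u5 = H OR H = H
u17 = u6 AND u16 = L AND H = L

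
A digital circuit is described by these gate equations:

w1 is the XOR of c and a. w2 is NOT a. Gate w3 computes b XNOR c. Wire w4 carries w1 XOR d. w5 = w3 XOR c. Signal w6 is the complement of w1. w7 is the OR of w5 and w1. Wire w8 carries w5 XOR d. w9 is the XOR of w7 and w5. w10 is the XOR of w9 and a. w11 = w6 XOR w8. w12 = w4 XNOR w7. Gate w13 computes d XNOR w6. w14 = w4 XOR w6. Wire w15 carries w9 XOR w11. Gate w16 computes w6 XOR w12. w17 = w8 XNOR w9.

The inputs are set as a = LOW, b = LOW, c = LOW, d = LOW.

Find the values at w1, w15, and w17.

w1 = LOW  w15 = LOW  w17 = LOW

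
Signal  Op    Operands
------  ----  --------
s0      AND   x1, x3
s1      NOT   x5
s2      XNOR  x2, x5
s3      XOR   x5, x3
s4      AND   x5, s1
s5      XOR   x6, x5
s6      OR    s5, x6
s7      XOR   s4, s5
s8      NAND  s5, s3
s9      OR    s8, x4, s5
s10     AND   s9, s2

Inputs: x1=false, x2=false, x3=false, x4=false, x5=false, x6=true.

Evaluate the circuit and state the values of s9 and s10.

s9 = true, s10 = true

s2 = x2 XNOR x5 = false XNOR false = true
s3 = x5 XOR x3 = false XOR false = false
s5 = x6 XOR x5 = true XOR false = true
s8 = s5 NAND s3 = true NAND false = true
s9 = s8 OR x4 OR s5 = true OR false OR true = true
s10 = s9 AND s2 = true AND true = true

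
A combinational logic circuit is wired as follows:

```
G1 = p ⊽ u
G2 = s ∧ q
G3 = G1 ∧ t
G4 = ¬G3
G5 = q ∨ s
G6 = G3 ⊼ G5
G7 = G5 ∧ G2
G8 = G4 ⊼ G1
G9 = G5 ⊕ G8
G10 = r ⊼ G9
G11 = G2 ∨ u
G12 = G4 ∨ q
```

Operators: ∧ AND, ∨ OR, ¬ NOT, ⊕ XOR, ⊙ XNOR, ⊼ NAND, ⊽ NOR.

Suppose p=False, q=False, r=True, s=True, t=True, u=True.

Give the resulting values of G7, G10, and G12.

G7 = False; G10 = True; G12 = True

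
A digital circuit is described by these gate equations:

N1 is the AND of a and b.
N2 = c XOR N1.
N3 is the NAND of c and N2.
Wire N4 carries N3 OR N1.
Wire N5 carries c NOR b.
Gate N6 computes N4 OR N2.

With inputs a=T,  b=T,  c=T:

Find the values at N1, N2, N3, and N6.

N1 = T  N2 = F  N3 = T  N6 = T

N1 = a AND b = T AND T = T
N2 = c XOR N1 = T XOR T = F
N3 = c NAND N2 = T NAND F = T
N4 = N3 OR N1 = T OR T = T
N6 = N4 OR N2 = T OR F = T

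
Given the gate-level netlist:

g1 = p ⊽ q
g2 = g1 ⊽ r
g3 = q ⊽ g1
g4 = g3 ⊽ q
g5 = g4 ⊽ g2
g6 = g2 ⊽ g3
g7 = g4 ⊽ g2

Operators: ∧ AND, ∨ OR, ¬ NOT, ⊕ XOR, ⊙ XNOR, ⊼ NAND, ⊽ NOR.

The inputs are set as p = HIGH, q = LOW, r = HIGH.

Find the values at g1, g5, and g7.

g1 = p NOR q = HIGH NOR LOW = LOW
g2 = g1 NOR r = LOW NOR HIGH = LOW
g3 = q NOR g1 = LOW NOR LOW = HIGH
g4 = g3 NOR q = HIGH NOR LOW = LOW
g5 = g4 NOR g2 = LOW NOR LOW = HIGH
g7 = g4 NOR g2 = LOW NOR LOW = HIGH

g1 = LOW, g5 = HIGH, g7 = HIGH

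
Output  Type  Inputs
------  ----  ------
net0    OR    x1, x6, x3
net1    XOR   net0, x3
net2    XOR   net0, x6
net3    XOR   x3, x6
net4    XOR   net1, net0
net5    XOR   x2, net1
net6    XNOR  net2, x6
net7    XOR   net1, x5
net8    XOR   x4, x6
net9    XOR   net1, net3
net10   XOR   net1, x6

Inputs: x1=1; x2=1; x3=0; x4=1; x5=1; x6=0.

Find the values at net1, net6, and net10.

net0 = x1 OR x6 OR x3 = 1 OR 0 OR 0 = 1
net1 = net0 XOR x3 = 1 XOR 0 = 1
net2 = net0 XOR x6 = 1 XOR 0 = 1
net6 = net2 XNOR x6 = 1 XNOR 0 = 0
net10 = net1 XOR x6 = 1 XOR 0 = 1

net1 = 1; net6 = 0; net10 = 1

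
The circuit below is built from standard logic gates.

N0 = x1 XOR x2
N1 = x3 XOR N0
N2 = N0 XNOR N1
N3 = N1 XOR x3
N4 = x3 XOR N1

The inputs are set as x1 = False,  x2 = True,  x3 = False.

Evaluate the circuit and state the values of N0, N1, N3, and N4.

N0 = True  N1 = True  N3 = True  N4 = True

N0 = x1 XOR x2 = False XOR True = True
N1 = x3 XOR N0 = False XOR True = True
N3 = N1 XOR x3 = True XOR False = True
N4 = x3 XOR N1 = False XOR True = True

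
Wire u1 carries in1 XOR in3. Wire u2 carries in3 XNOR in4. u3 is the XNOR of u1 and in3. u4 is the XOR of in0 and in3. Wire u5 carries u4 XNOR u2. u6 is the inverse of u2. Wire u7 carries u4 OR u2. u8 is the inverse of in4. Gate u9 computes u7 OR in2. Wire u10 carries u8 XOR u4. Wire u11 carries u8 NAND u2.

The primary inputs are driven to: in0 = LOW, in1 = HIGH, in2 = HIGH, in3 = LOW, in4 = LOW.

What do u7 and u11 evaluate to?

u7 = HIGH  u11 = LOW

u2 = in3 XNOR in4 = LOW XNOR LOW = HIGH
u4 = in0 XOR in3 = LOW XOR LOW = LOW
u7 = u4 OR u2 = LOW OR HIGH = HIGH
u8 = NOT in4 = NOT LOW = HIGH
u11 = u8 NAND u2 = HIGH NAND HIGH = LOW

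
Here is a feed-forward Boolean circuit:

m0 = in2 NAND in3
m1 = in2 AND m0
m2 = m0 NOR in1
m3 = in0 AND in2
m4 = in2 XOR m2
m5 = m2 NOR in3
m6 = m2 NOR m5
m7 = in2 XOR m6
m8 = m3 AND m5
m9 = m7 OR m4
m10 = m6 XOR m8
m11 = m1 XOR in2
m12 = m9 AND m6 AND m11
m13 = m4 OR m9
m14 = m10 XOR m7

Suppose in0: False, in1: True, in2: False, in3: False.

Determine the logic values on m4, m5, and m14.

m4 = False  m5 = True  m14 = False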